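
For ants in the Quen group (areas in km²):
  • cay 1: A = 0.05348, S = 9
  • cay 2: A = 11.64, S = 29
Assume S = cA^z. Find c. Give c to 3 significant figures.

17.0

z = ln(S₂/S₁) / ln(A₂/A₁) = ln(29/9) / ln(11.64/0.05348) = 1.1701 / 5.3829 = 0.2174
c = S₁ / A₁^z = 9 / 0.05348^0.2174 = 9 / 0.5291 = 17.01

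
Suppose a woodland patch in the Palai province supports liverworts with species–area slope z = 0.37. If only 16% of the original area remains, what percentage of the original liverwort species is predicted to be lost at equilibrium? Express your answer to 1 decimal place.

49.2%

S_new/S_old = (A_new/A_old)^z = 0.16^0.37
= exp(0.37 × ln 0.16) = exp(0.37 × -1.8326) = exp(-0.6781) ≈ 0.5076
Fraction lost = 1 − 0.5076 = 0.4924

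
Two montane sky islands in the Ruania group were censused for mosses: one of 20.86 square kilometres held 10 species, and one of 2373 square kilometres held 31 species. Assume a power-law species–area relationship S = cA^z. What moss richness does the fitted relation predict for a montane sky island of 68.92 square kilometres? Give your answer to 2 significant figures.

z = ln(31/10) / ln(2373/20.86) = 1.1314 / 4.7341 = 0.2390
c = 10 / 20.86^0.2390 = 10 / 2.067 = 4.838
S₃ = 4.838 × 68.92^0.2390 = 4.838 × 2.75 ≈ 13.31

13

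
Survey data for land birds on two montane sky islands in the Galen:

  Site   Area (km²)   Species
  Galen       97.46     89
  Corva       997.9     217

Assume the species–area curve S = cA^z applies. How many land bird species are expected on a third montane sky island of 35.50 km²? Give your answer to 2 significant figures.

60

z = ln(217/89) / ln(997.9/97.46) = 0.8913 / 2.3262 = 0.3831
c = 89 / 97.46^0.3831 = 89 / 5.781 = 15.4
S₃ = 15.4 × 35.5^0.3831 = 15.4 × 3.926 ≈ 60.44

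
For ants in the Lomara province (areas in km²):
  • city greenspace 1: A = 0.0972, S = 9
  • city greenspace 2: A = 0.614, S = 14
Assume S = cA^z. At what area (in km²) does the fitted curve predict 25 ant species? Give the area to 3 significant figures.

6.90 km²

z = ln(14/9) / ln(0.614/0.0972) = 0.4418 / 1.8432 = 0.2397
c = 9 / 0.0972^0.2397 = 9 / 0.5719 = 15.74
A = (25/15.74)^(1/0.2397) ⇒ ln A = ln(1.589)/0.2397 = 1.9311
A = e^1.9311 ≈ 6.897 km²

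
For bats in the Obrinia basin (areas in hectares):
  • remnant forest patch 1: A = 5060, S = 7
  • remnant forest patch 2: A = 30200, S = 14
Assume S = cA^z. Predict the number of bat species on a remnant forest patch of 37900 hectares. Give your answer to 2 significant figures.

15

z = ln(14/7) / ln(30200/5060) = 0.6931 / 1.7865 = 0.3880
c = 7 / 5060^0.3880 = 7 / 27.37 = 0.2558
S₃ = 0.2558 × 37900^0.3880 = 0.2558 × 59.77 ≈ 15.29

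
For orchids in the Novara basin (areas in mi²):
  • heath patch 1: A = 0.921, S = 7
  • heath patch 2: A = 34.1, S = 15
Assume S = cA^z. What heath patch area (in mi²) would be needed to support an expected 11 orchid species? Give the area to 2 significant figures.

z = ln(15/7) / ln(34.1/0.921) = 0.7621 / 3.6116 = 0.2110
c = 7 / 0.921^0.2110 = 7 / 0.9828 = 7.123
A = (11/7.123)^(1/0.2110) ⇒ ln A = ln(1.544)/0.2110 = 2.0596
A = e^2.0596 ≈ 7.842 mi²

7.8 mi²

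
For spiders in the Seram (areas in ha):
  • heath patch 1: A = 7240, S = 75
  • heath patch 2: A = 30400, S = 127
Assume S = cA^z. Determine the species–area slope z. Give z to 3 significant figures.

Taking logs: ln S = ln c + z ln A, so z = (ln S₂ − ln S₁)/(ln A₂ − ln A₁).
z = ln(127/75) / ln(30400/7240) = ln(1.693) / ln(4.199) = 0.5267 / 1.4348 = 0.3671

0.367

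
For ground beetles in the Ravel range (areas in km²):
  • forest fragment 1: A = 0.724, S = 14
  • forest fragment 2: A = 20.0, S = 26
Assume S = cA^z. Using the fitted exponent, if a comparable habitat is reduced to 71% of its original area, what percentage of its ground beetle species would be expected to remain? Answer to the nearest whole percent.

94%

z = ln(26/14) / ln(20/0.724) = 0.6190 / 3.3187 = 0.1865
S_new/S_old = (A_new/A_old)^z = 0.71^0.1865 = exp(0.1865 × -0.3425) = 0.9381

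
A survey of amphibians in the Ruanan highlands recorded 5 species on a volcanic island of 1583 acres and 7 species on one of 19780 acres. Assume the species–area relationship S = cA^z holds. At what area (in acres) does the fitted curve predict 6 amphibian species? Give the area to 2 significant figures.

z = ln(7/5) / ln(19780/1583) = 0.3365 / 2.5253 = 0.1332
c = 5 / 1583^0.1332 = 5 / 2.669 = 1.874
A = (6/1.874)^(1/0.1332) ⇒ ln A = ln(3.202)/0.1332 = 8.7355
A = e^8.7355 ≈ 6220 acres

6200 acres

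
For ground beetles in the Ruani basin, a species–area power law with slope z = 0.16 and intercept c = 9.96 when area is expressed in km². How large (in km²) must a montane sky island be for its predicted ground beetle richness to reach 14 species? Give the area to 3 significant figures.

14 = 9.96 × A^0.16  ⇒  A^0.16 = 14/9.96 = 1.406
ln A = ln(1.406) / 0.16 = 0.3405 / 0.16 = 2.1280
A = e^2.1280 ≈ 8.398 km²

8.40 km²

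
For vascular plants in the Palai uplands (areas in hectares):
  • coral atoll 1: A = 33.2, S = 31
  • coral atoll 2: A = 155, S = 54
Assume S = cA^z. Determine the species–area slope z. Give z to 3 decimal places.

Taking logs: ln S = ln c + z ln A, so z = (ln S₂ − ln S₁)/(ln A₂ − ln A₁).
z = ln(54/31) / ln(155/33.2) = ln(1.742) / ln(4.669) = 0.5550 / 1.5409 = 0.3602

0.360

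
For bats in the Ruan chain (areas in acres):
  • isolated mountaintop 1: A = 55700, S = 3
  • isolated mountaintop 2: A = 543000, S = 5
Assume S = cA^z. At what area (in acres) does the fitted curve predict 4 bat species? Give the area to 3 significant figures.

201000 acres

z = ln(5/3) / ln(543000/55700) = 0.5108 / 2.2771 = 0.2243
c = 3 / 55700^0.2243 = 3 / 11.6 = 0.2585
A = (4/0.2585)^(1/0.2243) ⇒ ln A = ln(15.47)/0.2243 = 12.2101
A = e^12.2101 ≈ 200817 acres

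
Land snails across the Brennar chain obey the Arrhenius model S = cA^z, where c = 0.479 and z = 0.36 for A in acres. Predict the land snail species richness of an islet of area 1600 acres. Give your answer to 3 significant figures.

6.82

S = 0.479 × 1600^0.36 = 0.479 × 14.24 ≈ 6.821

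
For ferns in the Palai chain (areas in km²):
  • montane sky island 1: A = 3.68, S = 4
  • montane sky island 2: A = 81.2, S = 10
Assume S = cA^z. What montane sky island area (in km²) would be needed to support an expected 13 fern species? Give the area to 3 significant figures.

z = ln(10/4) / ln(81.2/3.68) = 0.9163 / 3.0940 = 0.2962
c = 4 / 3.68^0.2962 = 4 / 1.471 = 2.719
A = (13/2.719)^(1/0.2962) ⇒ ln A = ln(4.78)/0.2962 = 5.2828
A = e^5.2828 ≈ 196.9 km²

197 km²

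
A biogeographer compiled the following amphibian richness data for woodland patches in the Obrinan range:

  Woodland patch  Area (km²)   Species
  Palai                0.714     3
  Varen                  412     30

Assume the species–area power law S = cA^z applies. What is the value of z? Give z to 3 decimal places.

Taking logs: ln S = ln c + z ln A, so z = (ln S₂ − ln S₁)/(ln A₂ − ln A₁).
z = ln(30/3) / ln(412/0.714) = ln(10) / ln(577) = 2.3026 / 6.3579 = 0.3622

0.362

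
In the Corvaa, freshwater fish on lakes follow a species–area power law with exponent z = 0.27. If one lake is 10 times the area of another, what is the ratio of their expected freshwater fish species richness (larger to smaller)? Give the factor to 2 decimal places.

S₂/S₁ = (A₂/A₁)^z = 10^0.27
ln(S₂/S₁) = 0.27 × ln 10 = 0.27 × 2.3026 = 0.6217
S₂/S₁ = e^0.6217 ≈ 1.862

1.86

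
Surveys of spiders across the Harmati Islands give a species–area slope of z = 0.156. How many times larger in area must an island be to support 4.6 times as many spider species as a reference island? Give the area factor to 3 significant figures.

(A₂/A₁)^0.156 = 4.6, so A₂/A₁ = 4.6^(1/0.156) = 4.6^6.41
ln(A₂/A₁) = ln 4.6 / 0.156 = 1.5261 / 0.156 = 9.7824
A₂/A₁ = e^9.7824 ≈ 17719

17700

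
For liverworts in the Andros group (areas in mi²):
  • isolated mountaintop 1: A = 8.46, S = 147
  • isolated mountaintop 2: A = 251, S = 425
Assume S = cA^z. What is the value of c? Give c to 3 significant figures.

z = ln(S₂/S₁) / ln(A₂/A₁) = ln(425/147) / ln(251/8.46) = 1.0617 / 3.3901 = 0.3132
c = S₁ / A₁^z = 147 / 8.46^0.3132 = 147 / 1.952 = 75.32

75.3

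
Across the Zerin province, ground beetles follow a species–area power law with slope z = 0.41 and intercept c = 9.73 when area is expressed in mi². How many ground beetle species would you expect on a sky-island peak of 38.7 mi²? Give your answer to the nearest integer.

44

S = 9.73 × 38.7^0.41 = 9.73 × 4.477 ≈ 43.56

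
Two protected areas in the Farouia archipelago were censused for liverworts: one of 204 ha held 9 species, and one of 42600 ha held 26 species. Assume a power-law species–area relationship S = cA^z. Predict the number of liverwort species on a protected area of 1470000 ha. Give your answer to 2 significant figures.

z = ln(26/9) / ln(42600/204) = 1.0609 / 5.3415 = 0.1986
c = 9 / 204^0.1986 = 9 / 2.876 = 3.13
S₃ = 3.13 × 1470000^0.1986 = 3.13 × 16.78 ≈ 52.53

53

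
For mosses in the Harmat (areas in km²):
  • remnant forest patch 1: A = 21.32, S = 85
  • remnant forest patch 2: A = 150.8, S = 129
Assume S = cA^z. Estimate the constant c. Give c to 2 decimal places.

z = ln(S₂/S₁) / ln(A₂/A₁) = ln(129/85) / ln(150.8/21.32) = 0.4172 / 1.9563 = 0.2132
c = S₁ / A₁^z = 85 / 21.32^0.2132 = 85 / 1.92 = 44.27

44.27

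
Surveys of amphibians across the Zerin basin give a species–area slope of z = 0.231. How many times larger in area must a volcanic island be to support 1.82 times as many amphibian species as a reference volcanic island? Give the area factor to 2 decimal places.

13.36

(A₂/A₁)^0.231 = 1.82, so A₂/A₁ = 1.82^(1/0.231) = 1.82^4.329
ln(A₂/A₁) = ln 1.82 / 0.231 = 0.5988 / 0.231 = 2.5924
A₂/A₁ = e^2.5924 ≈ 13.36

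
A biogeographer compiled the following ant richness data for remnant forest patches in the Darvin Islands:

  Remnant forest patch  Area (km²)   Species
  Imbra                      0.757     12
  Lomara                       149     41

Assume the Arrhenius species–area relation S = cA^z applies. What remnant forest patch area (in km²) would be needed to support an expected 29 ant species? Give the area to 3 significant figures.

z = ln(41/12) / ln(149/0.757) = 1.2287 / 5.2823 = 0.2326
c = 12 / 0.757^0.2326 = 12 / 0.9373 = 12.8
A = (29/12.8)^(1/0.2326) ⇒ ln A = ln(2.265)/0.2326 = 3.5152
A = e^3.5152 ≈ 33.62 km²

33.6 km²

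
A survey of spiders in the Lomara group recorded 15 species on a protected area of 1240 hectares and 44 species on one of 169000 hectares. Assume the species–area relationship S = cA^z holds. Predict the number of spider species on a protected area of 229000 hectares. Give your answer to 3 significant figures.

z = ln(44/15) / ln(169000/1240) = 1.0761 / 4.9148 = 0.2190
c = 15 / 1240^0.2190 = 15 / 4.757 = 3.153
S₃ = 3.153 × 229000^0.2190 = 3.153 × 14.91 ≈ 47.03

47.0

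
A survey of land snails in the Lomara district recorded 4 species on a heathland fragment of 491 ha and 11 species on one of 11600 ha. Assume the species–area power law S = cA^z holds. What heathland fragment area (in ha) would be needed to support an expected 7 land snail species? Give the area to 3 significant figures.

z = ln(11/4) / ln(11600/491) = 1.0116 / 3.1623 = 0.3199
c = 4 / 491^0.3199 = 4 / 7.259 = 0.5511
A = (7/0.5511)^(1/0.3199) ⇒ ln A = ln(12.7)/0.3199 = 7.9458
A = e^7.9458 ≈ 2824 ha

2820 ha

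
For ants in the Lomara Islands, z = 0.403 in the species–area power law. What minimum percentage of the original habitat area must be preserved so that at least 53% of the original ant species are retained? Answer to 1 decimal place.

20.7%

Need (A_new/A_old)^0.403 = 0.53, so A_new/A_old = 0.53^(1/0.403) = 0.53^2.481
ln(A_new/A_old) = ln 0.53 / 0.403 = -0.6349 / 0.403 = -1.5754
A_new/A_old = e^-1.5754 ≈ 0.2069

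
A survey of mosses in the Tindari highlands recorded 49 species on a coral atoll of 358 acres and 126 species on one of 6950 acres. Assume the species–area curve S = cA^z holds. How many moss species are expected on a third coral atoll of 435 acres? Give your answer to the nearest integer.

52

z = ln(126/49) / ln(6950/358) = 0.9445 / 2.9660 = 0.3184
c = 49 / 358^0.3184 = 49 / 6.505 = 7.533
S₃ = 7.533 × 435^0.3184 = 7.533 × 6.921 ≈ 52.14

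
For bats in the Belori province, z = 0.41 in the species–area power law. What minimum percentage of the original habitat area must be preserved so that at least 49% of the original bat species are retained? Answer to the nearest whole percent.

Need (A_new/A_old)^0.41 = 0.49, so A_new/A_old = 0.49^(1/0.41) = 0.49^2.439
ln(A_new/A_old) = ln 0.49 / 0.41 = -0.7133 / 0.41 = -1.7399
A_new/A_old = e^-1.7399 ≈ 0.1755

18%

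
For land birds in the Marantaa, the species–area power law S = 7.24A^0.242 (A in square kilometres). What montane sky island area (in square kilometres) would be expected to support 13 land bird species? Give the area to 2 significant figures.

13 = 7.24 × A^0.242  ⇒  A^0.242 = 13/7.24 = 1.796
ln A = ln(1.796) / 0.242 = 0.5853 / 0.242 = 2.4187
A = e^2.4187 ≈ 11.23 square kilometres

11 square kilometres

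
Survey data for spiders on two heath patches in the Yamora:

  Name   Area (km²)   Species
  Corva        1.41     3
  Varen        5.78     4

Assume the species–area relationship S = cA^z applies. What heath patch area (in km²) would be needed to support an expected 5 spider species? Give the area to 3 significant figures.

z = ln(4/3) / ln(5.78/1.41) = 0.2877 / 1.4108 = 0.2039
c = 3 / 1.41^0.2039 = 3 / 1.073 = 2.797
A = (5/2.797)^(1/0.2039) ⇒ ln A = ln(1.788)/0.2039 = 2.8487
A = e^2.8487 ≈ 17.27 km²

17.3 km²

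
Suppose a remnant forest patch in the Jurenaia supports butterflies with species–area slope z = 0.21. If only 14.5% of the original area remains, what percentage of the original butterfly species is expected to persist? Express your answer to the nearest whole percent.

67%

S_new/S_old = (A_new/A_old)^z = 0.145^0.21
= exp(0.21 × ln 0.145) = exp(0.21 × -1.9310) = exp(-0.4055) ≈ 0.6666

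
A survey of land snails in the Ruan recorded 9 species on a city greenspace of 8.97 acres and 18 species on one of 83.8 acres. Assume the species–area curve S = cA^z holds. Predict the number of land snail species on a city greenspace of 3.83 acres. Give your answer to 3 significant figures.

z = ln(18/9) / ln(83.8/8.97) = 0.6931 / 2.2345 = 0.3102
c = 9 / 8.97^0.3102 = 9 / 1.975 = 4.557
S₃ = 4.557 × 3.83^0.3102 = 4.557 × 1.517 ≈ 6.912

6.91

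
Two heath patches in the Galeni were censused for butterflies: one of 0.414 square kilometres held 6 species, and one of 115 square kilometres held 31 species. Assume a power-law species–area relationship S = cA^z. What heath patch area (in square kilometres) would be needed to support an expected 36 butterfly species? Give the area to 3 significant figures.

z = ln(31/6) / ln(115/0.414) = 1.6422 / 5.6268 = 0.2919
c = 6 / 0.414^0.2919 = 6 / 0.7731 = 7.761
A = (36/7.761)^(1/0.2919) ⇒ ln A = ln(4.638)/0.2919 = 5.2573
A = e^5.2573 ≈ 192 square kilometres

192 square kilometres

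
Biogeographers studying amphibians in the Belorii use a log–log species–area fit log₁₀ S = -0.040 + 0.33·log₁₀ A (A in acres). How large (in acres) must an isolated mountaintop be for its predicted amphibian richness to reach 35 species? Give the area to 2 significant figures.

63000 acres

35 = 0.912 × A^0.33  ⇒  A^0.33 = 35/0.912 = 38.38
ln A = ln(38.38) / 0.33 = 3.6475 / 0.33 = 11.0529
A = e^11.0529 ≈ 63126 acres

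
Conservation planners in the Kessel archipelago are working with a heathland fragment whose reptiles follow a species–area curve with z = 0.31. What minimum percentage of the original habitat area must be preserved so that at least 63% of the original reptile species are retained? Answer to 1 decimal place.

Need (A_new/A_old)^0.31 = 0.63, so A_new/A_old = 0.63^(1/0.31) = 0.63^3.226
ln(A_new/A_old) = ln 0.63 / 0.31 = -0.4620 / 0.31 = -1.4904
A_new/A_old = e^-1.4904 ≈ 0.2253

22.5%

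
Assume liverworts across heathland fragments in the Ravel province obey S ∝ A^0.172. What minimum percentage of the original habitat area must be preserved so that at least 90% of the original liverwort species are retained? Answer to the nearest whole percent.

Need (A_new/A_old)^0.172 = 0.9, so A_new/A_old = 0.9^(1/0.172) = 0.9^5.814
ln(A_new/A_old) = ln 0.9 / 0.172 = -0.1054 / 0.172 = -0.6126
A_new/A_old = e^-0.6126 ≈ 0.542

54%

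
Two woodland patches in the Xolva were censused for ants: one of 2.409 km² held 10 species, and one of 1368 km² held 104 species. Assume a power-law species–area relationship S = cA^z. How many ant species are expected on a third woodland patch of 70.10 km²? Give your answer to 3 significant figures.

34.7

z = ln(104/10) / ln(1368/2.409) = 2.3418 / 6.3419 = 0.3693
c = 10 / 2.409^0.3693 = 10 / 1.384 = 7.228
S₃ = 7.228 × 70.1^0.3693 = 7.228 × 4.803 ≈ 34.72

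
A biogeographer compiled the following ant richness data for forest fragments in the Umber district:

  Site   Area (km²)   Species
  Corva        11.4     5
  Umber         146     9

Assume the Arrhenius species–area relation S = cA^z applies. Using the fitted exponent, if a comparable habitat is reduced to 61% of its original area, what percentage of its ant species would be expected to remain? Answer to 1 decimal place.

89.2%

z = ln(9/5) / ln(146/11.4) = 0.5878 / 2.5500 = 0.2305
S_new/S_old = (A_new/A_old)^z = 0.61^0.2305 = exp(0.2305 × -0.4943) = 0.8923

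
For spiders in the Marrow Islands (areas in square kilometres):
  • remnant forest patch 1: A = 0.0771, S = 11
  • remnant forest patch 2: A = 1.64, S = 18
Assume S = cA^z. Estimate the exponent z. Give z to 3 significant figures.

0.161

Taking logs: ln S = ln c + z ln A, so z = (ln S₂ − ln S₁)/(ln A₂ − ln A₁).
z = ln(18/11) / ln(1.64/0.0771) = ln(1.636) / ln(21.27) = 0.4925 / 3.0573 = 0.1611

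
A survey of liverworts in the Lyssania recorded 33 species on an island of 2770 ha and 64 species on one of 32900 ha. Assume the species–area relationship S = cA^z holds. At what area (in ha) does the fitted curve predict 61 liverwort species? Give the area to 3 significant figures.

z = ln(64/33) / ln(32900/2770) = 0.6624 / 2.4746 = 0.2677
c = 33 / 2770^0.2677 = 33 / 8.345 = 3.954
A = (61/3.954)^(1/0.2677) ⇒ ln A = ln(15.43)/0.2677 = 10.2219
A = e^10.2219 ≈ 27498 ha

27500 ha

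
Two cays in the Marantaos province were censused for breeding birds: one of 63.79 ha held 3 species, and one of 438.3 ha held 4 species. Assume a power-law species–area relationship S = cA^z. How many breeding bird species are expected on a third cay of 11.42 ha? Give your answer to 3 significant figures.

2.32

z = ln(4/3) / ln(438.3/63.79) = 0.2877 / 1.9273 = 0.1493
c = 3 / 63.79^0.1493 = 3 / 1.859 = 1.613
S₃ = 1.613 × 11.42^0.1493 = 1.613 × 1.438 ≈ 2.321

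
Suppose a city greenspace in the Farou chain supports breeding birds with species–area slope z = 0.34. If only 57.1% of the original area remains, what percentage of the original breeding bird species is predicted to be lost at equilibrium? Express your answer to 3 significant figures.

17.3%

S_new/S_old = (A_new/A_old)^z = 0.571^0.34
= exp(0.34 × ln 0.571) = exp(0.34 × -0.5604) = exp(-0.1905) ≈ 0.8265
Fraction lost = 1 − 0.8265 = 0.1735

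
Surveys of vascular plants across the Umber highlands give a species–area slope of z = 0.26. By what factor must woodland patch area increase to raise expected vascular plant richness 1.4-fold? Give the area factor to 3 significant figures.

3.65

(A₂/A₁)^0.26 = 1.4, so A₂/A₁ = 1.4^(1/0.26) = 1.4^3.846
ln(A₂/A₁) = ln 1.4 / 0.26 = 0.3365 / 0.26 = 1.2941
A₂/A₁ = e^1.2941 ≈ 3.648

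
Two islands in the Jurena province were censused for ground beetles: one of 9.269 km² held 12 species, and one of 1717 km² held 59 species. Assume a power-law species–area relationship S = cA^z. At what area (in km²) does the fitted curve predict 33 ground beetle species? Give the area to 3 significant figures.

z = ln(59/12) / ln(1717/9.269) = 1.5926 / 5.2217 = 0.3050
c = 12 / 9.269^0.3050 = 12 / 1.972 = 6.085
A = (33/6.085)^(1/0.3050) ⇒ ln A = ln(5.424)/0.3050 = 5.5433
A = e^5.5433 ≈ 255.5 km²

256 km²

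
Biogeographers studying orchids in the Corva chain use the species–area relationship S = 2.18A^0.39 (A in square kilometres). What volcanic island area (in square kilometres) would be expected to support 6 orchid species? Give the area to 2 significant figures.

6 = 2.18 × A^0.39  ⇒  A^0.39 = 6/2.18 = 2.752
ln A = ln(2.752) / 0.39 = 1.0124 / 0.39 = 2.5960
A = e^2.5960 ≈ 13.41 square kilometres

13 square kilometres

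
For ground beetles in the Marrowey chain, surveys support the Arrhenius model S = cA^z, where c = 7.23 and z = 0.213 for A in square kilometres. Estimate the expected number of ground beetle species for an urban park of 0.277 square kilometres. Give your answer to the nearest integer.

S = 7.23 × 0.277^0.213
ln S = ln 7.23 + 0.213 × ln 0.277 = 1.9782 + 0.213 × -1.2837 = 1.7048
S = e^1.7048 ≈ 5.5

6 species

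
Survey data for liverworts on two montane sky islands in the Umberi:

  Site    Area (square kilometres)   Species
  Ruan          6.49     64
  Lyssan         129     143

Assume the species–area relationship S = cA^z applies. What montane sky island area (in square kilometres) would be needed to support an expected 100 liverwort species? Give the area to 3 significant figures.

z = ln(143/64) / ln(129/6.49) = 0.8040 / 2.9895 = 0.2689
c = 64 / 6.49^0.2689 = 64 / 1.654 = 38.7
A = (100/38.7)^(1/0.2689) ⇒ ln A = ln(2.584)/0.2689 = 3.5298
A = e^3.5298 ≈ 34.12 square kilometres

34.1 square kilometres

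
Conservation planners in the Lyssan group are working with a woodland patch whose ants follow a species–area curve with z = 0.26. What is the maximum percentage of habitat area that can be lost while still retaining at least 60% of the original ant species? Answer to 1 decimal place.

Need (A_new/A_old)^0.26 = 0.6, so A_new/A_old = 0.6^(1/0.26) = 0.6^3.846
ln(A_new/A_old) = ln 0.6 / 0.26 = -0.5108 / 0.26 = -1.9647
A_new/A_old = e^-1.9647 ≈ 0.1402
Fraction that can be lost = 1 − 0.1402 = 0.8598

86.0%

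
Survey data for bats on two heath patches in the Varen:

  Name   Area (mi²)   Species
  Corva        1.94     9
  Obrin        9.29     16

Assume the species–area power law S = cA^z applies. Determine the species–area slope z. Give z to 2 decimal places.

Taking logs: ln S = ln c + z ln A, so z = (ln S₂ − ln S₁)/(ln A₂ − ln A₁).
z = ln(16/9) / ln(9.29/1.94) = ln(1.778) / ln(4.789) = 0.5754 / 1.5663 = 0.3674

0.37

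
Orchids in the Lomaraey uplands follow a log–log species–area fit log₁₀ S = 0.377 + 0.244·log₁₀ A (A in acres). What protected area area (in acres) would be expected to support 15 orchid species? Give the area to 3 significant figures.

1880 acres

15 = 2.382 × A^0.244  ⇒  A^0.244 = 15/2.382 = 6.296
ln A = ln(6.296) / 0.244 = 1.8400 / 0.244 = 7.5409
A = e^7.5409 ≈ 1883 acres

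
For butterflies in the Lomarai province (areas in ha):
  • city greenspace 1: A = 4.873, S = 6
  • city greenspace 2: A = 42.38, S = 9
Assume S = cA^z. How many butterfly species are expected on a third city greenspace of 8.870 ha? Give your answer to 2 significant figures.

z = ln(9/6) / ln(42.38/4.873) = 0.4055 / 2.1630 = 0.1875
c = 6 / 4.873^0.1875 = 6 / 1.346 = 4.459
S₃ = 4.459 × 8.87^0.1875 = 4.459 × 1.506 ≈ 6.713

6.7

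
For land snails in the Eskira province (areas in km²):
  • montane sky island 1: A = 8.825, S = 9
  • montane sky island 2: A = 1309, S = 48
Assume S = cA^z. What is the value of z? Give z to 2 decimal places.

Taking logs: ln S = ln c + z ln A, so z = (ln S₂ − ln S₁)/(ln A₂ − ln A₁).
z = ln(48/9) / ln(1309/8.825) = ln(5.333) / ln(148.3) = 1.6740 / 4.9994 = 0.3348

0.33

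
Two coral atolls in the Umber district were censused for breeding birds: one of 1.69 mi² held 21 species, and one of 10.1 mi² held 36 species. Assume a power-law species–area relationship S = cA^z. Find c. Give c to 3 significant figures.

17.9

z = ln(S₂/S₁) / ln(A₂/A₁) = ln(36/21) / ln(10.1/1.69) = 0.5390 / 1.7878 = 0.3015
c = S₁ / A₁^z = 21 / 1.69^0.3015 = 21 / 1.171 = 17.93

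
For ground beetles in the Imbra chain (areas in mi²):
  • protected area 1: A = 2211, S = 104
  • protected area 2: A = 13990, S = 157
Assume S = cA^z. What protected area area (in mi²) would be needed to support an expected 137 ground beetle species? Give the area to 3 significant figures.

z = ln(157/104) / ln(13990/2211) = 0.4119 / 1.8449 = 0.2232
c = 104 / 2211^0.2232 = 104 / 5.58 = 18.64
A = (137/18.64)^(1/0.2232) ⇒ ln A = ln(7.351)/0.2232 = 8.9357
A = e^8.9357 ≈ 7598 mi²

7600 mi²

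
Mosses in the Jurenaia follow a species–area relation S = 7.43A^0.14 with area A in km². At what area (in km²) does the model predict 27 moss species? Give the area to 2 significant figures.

27 = 7.43 × A^0.14  ⇒  A^0.14 = 27/7.43 = 3.634
ln A = ln(3.634) / 0.14 = 1.2903 / 0.14 = 9.2165
A = e^9.2165 ≈ 10062 km²

10000 km²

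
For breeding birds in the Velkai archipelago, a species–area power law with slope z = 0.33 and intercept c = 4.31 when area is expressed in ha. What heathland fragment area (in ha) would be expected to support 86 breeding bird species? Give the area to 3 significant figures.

8700 ha

86 = 4.31 × A^0.33  ⇒  A^0.33 = 86/4.31 = 19.95
ln A = ln(19.95) / 0.33 = 2.9934 / 0.33 = 9.0709
A = e^9.0709 ≈ 8699 ha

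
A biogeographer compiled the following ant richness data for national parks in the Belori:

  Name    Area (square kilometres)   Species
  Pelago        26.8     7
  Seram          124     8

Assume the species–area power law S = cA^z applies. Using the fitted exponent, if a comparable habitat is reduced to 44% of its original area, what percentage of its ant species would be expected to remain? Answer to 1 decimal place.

93.1%

z = ln(8/7) / ln(124/26.8) = 0.1335 / 1.5319 = 0.0872
S_new/S_old = (A_new/A_old)^z = 0.44^0.0872 = exp(0.0872 × -0.8210) = 0.9309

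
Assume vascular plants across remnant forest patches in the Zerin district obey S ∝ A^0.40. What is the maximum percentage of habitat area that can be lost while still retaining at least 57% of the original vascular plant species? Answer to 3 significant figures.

Need (A_new/A_old)^0.4 = 0.57, so A_new/A_old = 0.57^(1/0.4) = 0.57^2.5
ln(A_new/A_old) = ln 0.57 / 0.4 = -0.5621 / 0.4 = -1.4053
A_new/A_old = e^-1.4053 ≈ 0.2453
Fraction that can be lost = 1 − 0.2453 = 0.7547

75.5%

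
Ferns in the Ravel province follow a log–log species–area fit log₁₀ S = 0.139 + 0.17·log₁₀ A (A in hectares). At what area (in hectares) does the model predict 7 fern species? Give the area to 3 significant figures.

7 = 1.377 × A^0.17  ⇒  A^0.17 = 7/1.377 = 5.083
ln A = ln(5.083) / 0.17 = 1.6259 / 0.17 = 9.5638
A = e^9.5638 ≈ 14240 hectares

14200 hectares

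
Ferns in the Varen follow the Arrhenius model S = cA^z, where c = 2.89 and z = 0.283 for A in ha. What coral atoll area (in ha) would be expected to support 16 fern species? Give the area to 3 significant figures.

16 = 2.89 × A^0.283  ⇒  A^0.283 = 16/2.89 = 5.536
ln A = ln(5.536) / 0.283 = 1.7113 / 0.283 = 6.0471
A = e^6.0471 ≈ 422.9 ha

423 ha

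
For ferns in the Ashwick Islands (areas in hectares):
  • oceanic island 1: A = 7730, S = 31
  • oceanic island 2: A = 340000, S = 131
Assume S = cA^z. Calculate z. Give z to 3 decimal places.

Taking logs: ln S = ln c + z ln A, so z = (ln S₂ − ln S₁)/(ln A₂ − ln A₁).
z = ln(131/31) / ln(340000/7730) = ln(4.226) / ln(43.98) = 1.4412 / 3.7838 = 0.3809

0.381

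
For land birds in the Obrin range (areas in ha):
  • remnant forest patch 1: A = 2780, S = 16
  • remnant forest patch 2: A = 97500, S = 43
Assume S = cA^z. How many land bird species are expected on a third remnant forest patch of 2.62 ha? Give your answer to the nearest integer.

2

z = ln(43/16) / ln(97500/2780) = 0.9886 / 3.5574 = 0.2779
c = 16 / 2780^0.2779 = 16 / 9.06 = 1.766
S₃ = 1.766 × 2.62^0.2779 = 1.766 × 1.307 ≈ 2.308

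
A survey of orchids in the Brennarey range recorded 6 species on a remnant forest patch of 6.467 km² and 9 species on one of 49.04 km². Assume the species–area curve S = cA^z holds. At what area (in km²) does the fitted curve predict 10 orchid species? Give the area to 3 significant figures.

83.0 km²

z = ln(9/6) / ln(49.04/6.467) = 0.4055 / 2.0259 = 0.2001
c = 6 / 6.467^0.2001 = 6 / 1.453 = 4.13
A = (10/4.13)^(1/0.2001) ⇒ ln A = ln(2.422)/0.2001 = 4.4191
A = e^4.4191 ≈ 83.02 km²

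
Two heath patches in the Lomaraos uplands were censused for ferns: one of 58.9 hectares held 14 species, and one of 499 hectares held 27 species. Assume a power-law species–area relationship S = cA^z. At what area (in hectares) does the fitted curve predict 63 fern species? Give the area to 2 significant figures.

z = ln(27/14) / ln(499/58.9) = 0.6568 / 2.1368 = 0.3074
c = 14 / 58.9^0.3074 = 14 / 3.5 = 4
A = (63/4)^(1/0.3074) ⇒ ln A = ln(15.75)/0.3074 = 8.9692
A = e^8.9692 ≈ 7857 hectares

7900 hectares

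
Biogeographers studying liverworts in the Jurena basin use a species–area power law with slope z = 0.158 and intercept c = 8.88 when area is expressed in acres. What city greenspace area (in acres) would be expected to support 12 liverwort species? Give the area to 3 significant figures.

6.72 acres

12 = 8.88 × A^0.158  ⇒  A^0.158 = 12/8.88 = 1.351
ln A = ln(1.351) / 0.158 = 0.3011 / 0.158 = 1.9057
A = e^1.9057 ≈ 6.724 acres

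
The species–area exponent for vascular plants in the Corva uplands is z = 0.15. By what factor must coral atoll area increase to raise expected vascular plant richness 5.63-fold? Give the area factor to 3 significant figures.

101000

(A₂/A₁)^0.15 = 5.63, so A₂/A₁ = 5.63^(1/0.15) = 5.63^6.667
ln(A₂/A₁) = ln 5.63 / 0.15 = 1.7281 / 0.15 = 11.5207
A₂/A₁ = e^11.5207 ≈ 100783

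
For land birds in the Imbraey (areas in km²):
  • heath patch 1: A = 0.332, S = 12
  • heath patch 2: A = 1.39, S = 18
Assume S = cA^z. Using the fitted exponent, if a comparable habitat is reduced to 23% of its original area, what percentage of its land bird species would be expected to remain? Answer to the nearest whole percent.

66%

z = ln(18/12) / ln(1.39/0.332) = 0.4055 / 1.4319 = 0.2832
S_new/S_old = (A_new/A_old)^z = 0.23^0.2832 = exp(0.2832 × -1.4697) = 0.6596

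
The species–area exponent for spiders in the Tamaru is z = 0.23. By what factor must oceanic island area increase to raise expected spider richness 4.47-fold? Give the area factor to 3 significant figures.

672

(A₂/A₁)^0.23 = 4.47, so A₂/A₁ = 4.47^(1/0.23) = 4.47^4.348
ln(A₂/A₁) = ln 4.47 / 0.23 = 1.4974 / 0.23 = 6.5104
A₂/A₁ = e^6.5104 ≈ 672.1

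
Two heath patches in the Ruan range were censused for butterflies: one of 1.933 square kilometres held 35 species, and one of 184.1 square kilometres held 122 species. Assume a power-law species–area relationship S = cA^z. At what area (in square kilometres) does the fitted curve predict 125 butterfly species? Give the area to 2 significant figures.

z = ln(122/35) / ln(184.1/1.933) = 1.2487 / 4.5564 = 0.2740
c = 35 / 1.933^0.2740 = 35 / 1.198 = 29.22
A = (125/29.22)^(1/0.2740) ⇒ ln A = ln(4.278)/0.2740 = 5.3041
A = e^5.3041 ≈ 201.2 square kilometres

200 square kilometres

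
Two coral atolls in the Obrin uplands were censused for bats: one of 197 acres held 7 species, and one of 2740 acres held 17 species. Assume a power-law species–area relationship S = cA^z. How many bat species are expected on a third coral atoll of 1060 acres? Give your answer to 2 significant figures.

z = ln(17/7) / ln(2740/197) = 0.8873 / 2.6325 = 0.3371
c = 7 / 197^0.3371 = 7 / 5.934 = 1.18
S₃ = 1.18 × 1060^0.3371 = 1.18 × 10.46 ≈ 12.34

12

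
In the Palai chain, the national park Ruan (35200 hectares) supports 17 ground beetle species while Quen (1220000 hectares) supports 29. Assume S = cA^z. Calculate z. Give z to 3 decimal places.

Taking logs: ln S = ln c + z ln A, so z = (ln S₂ − ln S₁)/(ln A₂ − ln A₁).
z = ln(29/17) / ln(1220000/35200) = ln(1.706) / ln(34.66) = 0.5341 / 3.5456 = 0.1506

0.151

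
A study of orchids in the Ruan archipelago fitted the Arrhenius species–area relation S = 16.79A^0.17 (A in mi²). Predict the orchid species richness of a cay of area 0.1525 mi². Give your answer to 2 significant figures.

S = 16.79 × 0.1525^0.17
ln S = ln 16.79 + 0.17 × ln 0.1525 = 2.8208 + 0.17 × -1.8806 = 2.5011
S = e^2.5011 ≈ 12.2

12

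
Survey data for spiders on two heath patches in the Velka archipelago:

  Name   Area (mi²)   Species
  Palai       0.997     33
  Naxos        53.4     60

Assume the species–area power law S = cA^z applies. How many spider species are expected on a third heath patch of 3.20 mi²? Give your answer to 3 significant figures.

39.3

z = ln(60/33) / ln(53.4/0.997) = 0.5978 / 3.9808 = 0.1502
c = 33 / 0.997^0.1502 = 33 / 0.9995 = 33.01
S₃ = 33.01 × 3.2^0.1502 = 33.01 × 1.191 ≈ 39.32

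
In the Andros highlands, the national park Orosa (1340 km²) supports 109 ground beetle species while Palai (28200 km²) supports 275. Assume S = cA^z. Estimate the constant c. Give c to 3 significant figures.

z = ln(S₂/S₁) / ln(A₂/A₁) = ln(275/109) / ln(28200/1340) = 0.9254 / 3.0467 = 0.3038
c = S₁ / A₁^z = 109 / 1340^0.3038 = 109 / 8.91 = 12.23

12.2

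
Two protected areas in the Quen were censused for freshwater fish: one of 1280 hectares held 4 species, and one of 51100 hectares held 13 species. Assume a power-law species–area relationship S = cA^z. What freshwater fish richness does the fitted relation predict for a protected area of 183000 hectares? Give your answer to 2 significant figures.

20

z = ln(13/4) / ln(51100/1280) = 1.1787 / 3.6869 = 0.3197
c = 4 / 1280^0.3197 = 4 / 9.848 = 0.4062
S₃ = 0.4062 × 183000^0.3197 = 0.4062 × 48.12 ≈ 19.55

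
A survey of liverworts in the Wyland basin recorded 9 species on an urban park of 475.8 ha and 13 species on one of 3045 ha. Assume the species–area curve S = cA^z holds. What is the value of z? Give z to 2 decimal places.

Taking logs: ln S = ln c + z ln A, so z = (ln S₂ − ln S₁)/(ln A₂ − ln A₁).
z = ln(13/9) / ln(3045/475.8) = ln(1.444) / ln(6.4) = 0.3677 / 1.8563 = 0.1981

0.20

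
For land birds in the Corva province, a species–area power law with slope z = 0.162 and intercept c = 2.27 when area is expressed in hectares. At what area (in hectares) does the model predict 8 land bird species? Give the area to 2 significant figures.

2400 hectares

8 = 2.27 × A^0.162  ⇒  A^0.162 = 8/2.27 = 3.524
ln A = ln(3.524) / 0.162 = 1.2597 / 0.162 = 7.7757
A = e^7.7757 ≈ 2382 hectares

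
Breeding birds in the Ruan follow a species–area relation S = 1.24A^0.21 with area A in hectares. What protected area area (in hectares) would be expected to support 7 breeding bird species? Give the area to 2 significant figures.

7 = 1.24 × A^0.21  ⇒  A^0.21 = 7/1.24 = 5.645
ln A = ln(5.645) / 0.21 = 1.7308 / 0.21 = 8.2419
A = e^8.2419 ≈ 3797 hectares

3800 hectares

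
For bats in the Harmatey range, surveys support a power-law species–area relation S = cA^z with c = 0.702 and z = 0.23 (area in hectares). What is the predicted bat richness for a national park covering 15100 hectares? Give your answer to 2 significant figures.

6.4

S = 0.702 × 15100^0.23
ln S = ln 0.702 + 0.23 × ln 15100 = -0.3538 + 0.23 × 9.6225 = 1.8593
S = e^1.8593 ≈ 6.42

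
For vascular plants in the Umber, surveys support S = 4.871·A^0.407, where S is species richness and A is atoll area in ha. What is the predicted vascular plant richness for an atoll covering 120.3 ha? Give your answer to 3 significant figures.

S = 4.871 × 120.3^0.407 = 4.871 × 7.025 ≈ 34.22

34.2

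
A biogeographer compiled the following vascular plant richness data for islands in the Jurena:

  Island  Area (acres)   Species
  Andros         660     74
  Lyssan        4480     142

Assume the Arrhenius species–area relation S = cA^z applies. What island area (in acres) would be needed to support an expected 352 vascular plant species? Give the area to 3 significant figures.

64500 acres

z = ln(142/74) / ln(4480/660) = 0.6518 / 1.9151 = 0.3403
c = 74 / 660^0.3403 = 74 / 9.111 = 8.122
A = (352/8.122)^(1/0.3403) ⇒ ln A = ln(43.34)/0.3403 = 11.0749
A = e^11.0749 ≈ 64529 acres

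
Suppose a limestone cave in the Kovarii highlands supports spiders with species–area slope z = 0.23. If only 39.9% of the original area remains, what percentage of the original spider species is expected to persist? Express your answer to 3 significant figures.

81.0%

S_new/S_old = (A_new/A_old)^z = 0.399^0.23
= exp(0.23 × ln 0.399) = exp(0.23 × -0.9188) = exp(-0.2113) ≈ 0.8095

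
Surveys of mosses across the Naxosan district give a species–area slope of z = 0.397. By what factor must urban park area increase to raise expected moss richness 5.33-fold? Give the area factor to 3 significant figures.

(A₂/A₁)^0.397 = 5.33, so A₂/A₁ = 5.33^(1/0.397) = 5.33^2.519
ln(A₂/A₁) = ln 5.33 / 0.397 = 1.6734 / 0.397 = 4.2150
A₂/A₁ = e^4.2150 ≈ 67.69

67.7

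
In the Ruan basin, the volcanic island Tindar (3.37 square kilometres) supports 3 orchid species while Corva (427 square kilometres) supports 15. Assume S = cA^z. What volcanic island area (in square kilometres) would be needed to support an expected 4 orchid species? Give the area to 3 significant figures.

z = ln(15/3) / ln(427/3.37) = 1.6094 / 4.8419 = 0.3324
c = 3 / 3.37^0.3324 = 3 / 1.498 = 2.003
A = (4/2.003)^(1/0.3324) ⇒ ln A = ln(1.997)/0.3324 = 2.0804
A = e^2.0804 ≈ 8.008 square kilometres

8.01 square kilometres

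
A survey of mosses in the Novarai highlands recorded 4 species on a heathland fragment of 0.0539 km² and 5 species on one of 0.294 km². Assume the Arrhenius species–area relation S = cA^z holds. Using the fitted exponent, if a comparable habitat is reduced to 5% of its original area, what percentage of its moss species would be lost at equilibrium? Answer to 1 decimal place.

32.6%

z = ln(5/4) / ln(0.294/0.0539) = 0.2231 / 1.6964 = 0.1315
S_new/S_old = (A_new/A_old)^z = 0.05^0.1315 = exp(0.1315 × -2.9957) = 0.6743
Fraction lost = 1 − 0.6743 = 0.3257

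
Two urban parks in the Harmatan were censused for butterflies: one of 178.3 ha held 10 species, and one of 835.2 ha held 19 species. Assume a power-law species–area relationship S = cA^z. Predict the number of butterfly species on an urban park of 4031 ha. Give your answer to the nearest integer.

z = ln(19/10) / ln(835.2/178.3) = 0.6419 / 1.5442 = 0.4157
c = 10 / 178.3^0.4157 = 10 / 8.624 = 1.16
S₃ = 1.16 × 4031^0.4157 = 1.16 × 31.52 ≈ 36.55

37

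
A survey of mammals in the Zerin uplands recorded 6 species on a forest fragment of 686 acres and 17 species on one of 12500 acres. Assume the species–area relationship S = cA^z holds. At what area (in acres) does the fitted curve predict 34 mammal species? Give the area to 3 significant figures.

86300 acres

z = ln(17/6) / ln(12500/686) = 1.0415 / 2.9026 = 0.3588
c = 6 / 686^0.3588 = 6 / 10.42 = 0.5761
A = (34/0.5761)^(1/0.3588) ⇒ ln A = ln(59.02)/0.3588 = 11.3653
A = e^11.3653 ≈ 86278 acres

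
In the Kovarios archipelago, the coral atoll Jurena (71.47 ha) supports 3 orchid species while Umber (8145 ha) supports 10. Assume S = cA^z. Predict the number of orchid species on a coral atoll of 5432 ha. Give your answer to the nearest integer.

z = ln(10/3) / ln(8145/71.47) = 1.2040 / 4.7359 = 0.2542
c = 3 / 71.47^0.2542 = 3 / 2.96 = 1.013
S₃ = 1.013 × 5432^0.2542 = 1.013 × 8.903 ≈ 9.021

9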